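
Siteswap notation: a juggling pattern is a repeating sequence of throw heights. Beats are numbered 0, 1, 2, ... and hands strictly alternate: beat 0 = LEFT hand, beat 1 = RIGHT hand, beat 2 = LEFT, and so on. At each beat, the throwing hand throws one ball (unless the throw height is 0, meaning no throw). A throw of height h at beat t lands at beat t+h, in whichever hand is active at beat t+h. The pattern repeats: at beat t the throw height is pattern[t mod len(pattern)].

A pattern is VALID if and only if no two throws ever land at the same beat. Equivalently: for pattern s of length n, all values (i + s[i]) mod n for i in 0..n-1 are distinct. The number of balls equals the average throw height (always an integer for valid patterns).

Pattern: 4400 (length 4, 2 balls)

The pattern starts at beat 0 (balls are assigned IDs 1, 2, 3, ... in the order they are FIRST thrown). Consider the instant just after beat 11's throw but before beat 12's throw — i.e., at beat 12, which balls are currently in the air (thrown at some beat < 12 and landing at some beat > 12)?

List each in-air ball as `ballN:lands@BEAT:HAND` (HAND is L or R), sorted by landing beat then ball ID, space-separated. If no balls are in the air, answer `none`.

Answer: ball2:lands@13:R

Derivation:
Beat 0 (L): throw ball1 h=4 -> lands@4:L; in-air after throw: [b1@4:L]
Beat 1 (R): throw ball2 h=4 -> lands@5:R; in-air after throw: [b1@4:L b2@5:R]
Beat 4 (L): throw ball1 h=4 -> lands@8:L; in-air after throw: [b2@5:R b1@8:L]
Beat 5 (R): throw ball2 h=4 -> lands@9:R; in-air after throw: [b1@8:L b2@9:R]
Beat 8 (L): throw ball1 h=4 -> lands@12:L; in-air after throw: [b2@9:R b1@12:L]
Beat 9 (R): throw ball2 h=4 -> lands@13:R; in-air after throw: [b1@12:L b2@13:R]
Beat 12 (L): throw ball1 h=4 -> lands@16:L; in-air after throw: [b2@13:R b1@16:L]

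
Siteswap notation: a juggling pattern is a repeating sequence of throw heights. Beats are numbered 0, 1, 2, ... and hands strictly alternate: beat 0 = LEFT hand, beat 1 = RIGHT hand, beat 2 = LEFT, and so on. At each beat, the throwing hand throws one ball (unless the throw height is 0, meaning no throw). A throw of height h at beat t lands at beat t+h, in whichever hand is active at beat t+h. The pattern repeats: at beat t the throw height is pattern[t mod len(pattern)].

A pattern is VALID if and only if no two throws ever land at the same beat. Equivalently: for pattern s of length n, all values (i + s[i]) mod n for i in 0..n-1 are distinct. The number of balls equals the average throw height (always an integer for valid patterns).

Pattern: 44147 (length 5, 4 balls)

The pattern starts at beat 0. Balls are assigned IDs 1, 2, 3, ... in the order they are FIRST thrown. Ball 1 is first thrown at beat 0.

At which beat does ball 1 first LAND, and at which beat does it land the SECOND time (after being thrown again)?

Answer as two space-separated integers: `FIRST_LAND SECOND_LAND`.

Answer: 4 11

Derivation:
Beat 0 (L): throw ball1 h=4 -> lands@4:L; in-air after throw: [b1@4:L]
Beat 1 (R): throw ball2 h=4 -> lands@5:R; in-air after throw: [b1@4:L b2@5:R]
Beat 2 (L): throw ball3 h=1 -> lands@3:R; in-air after throw: [b3@3:R b1@4:L b2@5:R]
Beat 3 (R): throw ball3 h=4 -> lands@7:R; in-air after throw: [b1@4:L b2@5:R b3@7:R]
Beat 4 (L): throw ball1 h=7 -> lands@11:R; in-air after throw: [b2@5:R b3@7:R b1@11:R]
Beat 5 (R): throw ball2 h=4 -> lands@9:R; in-air after throw: [b3@7:R b2@9:R b1@11:R]
Beat 6 (L): throw ball4 h=4 -> lands@10:L; in-air after throw: [b3@7:R b2@9:R b4@10:L b1@11:R]
Beat 7 (R): throw ball3 h=1 -> lands@8:L; in-air after throw: [b3@8:L b2@9:R b4@10:L b1@11:R]
Beat 8 (L): throw ball3 h=4 -> lands@12:L; in-air after throw: [b2@9:R b4@10:L b1@11:R b3@12:L]
Beat 9 (R): throw ball2 h=7 -> lands@16:L; in-air after throw: [b4@10:L b1@11:R b3@12:L b2@16:L]
Beat 10 (L): throw ball4 h=4 -> lands@14:L; in-air after throw: [b1@11:R b3@12:L b4@14:L b2@16:L]
Beat 11 (R): throw ball1 h=4 -> lands@15:R; in-air after throw: [b3@12:L b4@14:L b1@15:R b2@16:L]
Ball 1: thrown@0 h=4 -> first land @4; rethrown@4 h=7 -> second land @11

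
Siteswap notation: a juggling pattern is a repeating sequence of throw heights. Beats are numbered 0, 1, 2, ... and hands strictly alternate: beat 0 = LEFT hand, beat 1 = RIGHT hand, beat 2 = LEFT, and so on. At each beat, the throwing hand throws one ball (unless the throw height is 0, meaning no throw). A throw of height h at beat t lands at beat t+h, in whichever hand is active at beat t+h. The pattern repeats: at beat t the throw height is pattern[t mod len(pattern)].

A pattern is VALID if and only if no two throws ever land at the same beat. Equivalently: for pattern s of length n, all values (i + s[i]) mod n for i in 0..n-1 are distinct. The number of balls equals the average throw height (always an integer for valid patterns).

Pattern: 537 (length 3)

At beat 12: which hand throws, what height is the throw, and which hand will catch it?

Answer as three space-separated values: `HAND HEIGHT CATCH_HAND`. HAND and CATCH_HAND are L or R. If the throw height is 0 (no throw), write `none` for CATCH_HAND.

Answer: L 5 R

Derivation:
Beat 12: 12 mod 2 = 0, so hand = L
Throw height = pattern[12 mod 3] = pattern[0] = 5
Lands at beat 12+5=17, 17 mod 2 = 1, so catch hand = R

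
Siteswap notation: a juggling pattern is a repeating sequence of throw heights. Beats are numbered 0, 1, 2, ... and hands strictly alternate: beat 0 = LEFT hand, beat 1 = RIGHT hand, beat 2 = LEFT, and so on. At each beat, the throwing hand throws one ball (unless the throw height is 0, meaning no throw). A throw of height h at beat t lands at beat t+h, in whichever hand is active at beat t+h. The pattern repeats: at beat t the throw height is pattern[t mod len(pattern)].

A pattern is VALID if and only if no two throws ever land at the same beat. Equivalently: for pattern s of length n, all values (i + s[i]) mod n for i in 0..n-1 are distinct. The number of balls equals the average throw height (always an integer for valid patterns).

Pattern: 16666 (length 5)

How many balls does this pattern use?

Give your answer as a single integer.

Answer: 5

Derivation:
Pattern = [1, 6, 6, 6, 6], length n = 5
  position 0: throw height = 1, running sum = 1
  position 1: throw height = 6, running sum = 7
  position 2: throw height = 6, running sum = 13
  position 3: throw height = 6, running sum = 19
  position 4: throw height = 6, running sum = 25
Total sum = 25; balls = sum / n = 25 / 5 = 5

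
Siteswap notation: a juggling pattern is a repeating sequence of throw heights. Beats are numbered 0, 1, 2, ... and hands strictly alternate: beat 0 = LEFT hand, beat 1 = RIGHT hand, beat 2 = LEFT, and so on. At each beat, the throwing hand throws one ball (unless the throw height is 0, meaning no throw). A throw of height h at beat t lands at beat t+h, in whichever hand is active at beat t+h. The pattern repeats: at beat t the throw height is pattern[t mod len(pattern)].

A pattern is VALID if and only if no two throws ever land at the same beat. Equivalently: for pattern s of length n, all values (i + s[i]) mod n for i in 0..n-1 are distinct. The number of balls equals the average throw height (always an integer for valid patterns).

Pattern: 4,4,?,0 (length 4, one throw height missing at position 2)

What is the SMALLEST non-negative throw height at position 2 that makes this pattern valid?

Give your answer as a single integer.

Answer: 0

Derivation:
i=0: (0 + 4) mod 4 = 0
i=1: (1 + 4) mod 4 = 1
i=2: s[i]=? (unknown)
i=3: (3 + 0) mod 4 = 3
Known residues: [0, 1, 3]; need a permutation of 0..3, so missing residue r = 2
Need (2 + s) mod 4 = 2; smallest s = (2 - 2) mod 4 = 0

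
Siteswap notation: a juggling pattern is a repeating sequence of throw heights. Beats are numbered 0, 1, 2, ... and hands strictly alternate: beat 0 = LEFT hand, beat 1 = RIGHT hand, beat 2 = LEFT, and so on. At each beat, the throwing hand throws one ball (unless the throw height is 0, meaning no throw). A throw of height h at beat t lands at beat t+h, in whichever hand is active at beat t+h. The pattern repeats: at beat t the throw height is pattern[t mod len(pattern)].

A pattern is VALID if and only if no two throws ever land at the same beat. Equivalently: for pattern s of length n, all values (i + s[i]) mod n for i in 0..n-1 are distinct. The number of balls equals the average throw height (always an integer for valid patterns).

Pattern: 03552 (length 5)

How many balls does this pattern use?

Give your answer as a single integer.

Answer: 3

Derivation:
Pattern = [0, 3, 5, 5, 2], length n = 5
  position 0: throw height = 0, running sum = 0
  position 1: throw height = 3, running sum = 3
  position 2: throw height = 5, running sum = 8
  position 3: throw height = 5, running sum = 13
  position 4: throw height = 2, running sum = 15
Total sum = 15; balls = sum / n = 15 / 5 = 3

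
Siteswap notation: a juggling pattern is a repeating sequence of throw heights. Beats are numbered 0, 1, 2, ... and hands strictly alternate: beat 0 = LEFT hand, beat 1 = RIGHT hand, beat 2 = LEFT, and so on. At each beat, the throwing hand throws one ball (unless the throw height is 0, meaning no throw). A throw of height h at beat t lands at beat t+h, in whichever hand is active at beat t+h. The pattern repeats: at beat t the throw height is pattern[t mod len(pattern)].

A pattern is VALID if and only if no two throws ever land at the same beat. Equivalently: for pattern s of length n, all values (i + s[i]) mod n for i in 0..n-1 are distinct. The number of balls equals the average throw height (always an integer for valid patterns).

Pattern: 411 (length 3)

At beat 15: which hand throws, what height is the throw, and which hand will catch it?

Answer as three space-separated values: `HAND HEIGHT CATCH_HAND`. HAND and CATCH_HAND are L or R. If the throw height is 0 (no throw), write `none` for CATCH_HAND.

Beat 15: 15 mod 2 = 1, so hand = R
Throw height = pattern[15 mod 3] = pattern[0] = 4
Lands at beat 15+4=19, 19 mod 2 = 1, so catch hand = R

Answer: R 4 R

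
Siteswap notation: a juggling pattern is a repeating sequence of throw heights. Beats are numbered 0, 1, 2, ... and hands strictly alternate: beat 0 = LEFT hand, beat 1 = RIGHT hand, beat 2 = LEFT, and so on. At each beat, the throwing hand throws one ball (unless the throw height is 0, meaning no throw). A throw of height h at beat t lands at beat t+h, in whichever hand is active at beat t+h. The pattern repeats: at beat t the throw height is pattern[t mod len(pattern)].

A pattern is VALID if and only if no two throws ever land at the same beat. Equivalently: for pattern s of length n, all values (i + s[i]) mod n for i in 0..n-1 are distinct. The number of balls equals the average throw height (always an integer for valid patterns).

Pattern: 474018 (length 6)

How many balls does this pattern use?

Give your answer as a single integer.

Pattern = [4, 7, 4, 0, 1, 8], length n = 6
  position 0: throw height = 4, running sum = 4
  position 1: throw height = 7, running sum = 11
  position 2: throw height = 4, running sum = 15
  position 3: throw height = 0, running sum = 15
  position 4: throw height = 1, running sum = 16
  position 5: throw height = 8, running sum = 24
Total sum = 24; balls = sum / n = 24 / 6 = 4

Answer: 4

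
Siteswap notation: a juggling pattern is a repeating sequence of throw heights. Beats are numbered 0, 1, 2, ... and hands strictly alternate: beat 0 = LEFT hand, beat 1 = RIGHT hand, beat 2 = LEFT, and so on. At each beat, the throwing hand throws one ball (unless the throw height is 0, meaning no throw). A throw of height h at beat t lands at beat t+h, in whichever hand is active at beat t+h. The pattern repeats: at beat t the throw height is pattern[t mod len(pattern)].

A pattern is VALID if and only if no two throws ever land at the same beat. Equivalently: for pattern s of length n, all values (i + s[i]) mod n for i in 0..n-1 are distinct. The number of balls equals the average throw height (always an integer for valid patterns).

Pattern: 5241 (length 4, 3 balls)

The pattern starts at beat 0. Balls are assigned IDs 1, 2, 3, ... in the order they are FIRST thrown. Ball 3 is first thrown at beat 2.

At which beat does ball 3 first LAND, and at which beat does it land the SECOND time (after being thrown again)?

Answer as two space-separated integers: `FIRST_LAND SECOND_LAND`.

Answer: 6 10

Derivation:
Beat 0 (L): throw ball1 h=5 -> lands@5:R; in-air after throw: [b1@5:R]
Beat 1 (R): throw ball2 h=2 -> lands@3:R; in-air after throw: [b2@3:R b1@5:R]
Beat 2 (L): throw ball3 h=4 -> lands@6:L; in-air after throw: [b2@3:R b1@5:R b3@6:L]
Beat 3 (R): throw ball2 h=1 -> lands@4:L; in-air after throw: [b2@4:L b1@5:R b3@6:L]
Beat 4 (L): throw ball2 h=5 -> lands@9:R; in-air after throw: [b1@5:R b3@6:L b2@9:R]
Beat 5 (R): throw ball1 h=2 -> lands@7:R; in-air after throw: [b3@6:L b1@7:R b2@9:R]
Beat 6 (L): throw ball3 h=4 -> lands@10:L; in-air after throw: [b1@7:R b2@9:R b3@10:L]
Beat 7 (R): throw ball1 h=1 -> lands@8:L; in-air after throw: [b1@8:L b2@9:R b3@10:L]
Beat 8 (L): throw ball1 h=5 -> lands@13:R; in-air after throw: [b2@9:R b3@10:L b1@13:R]
Beat 9 (R): throw ball2 h=2 -> lands@11:R; in-air after throw: [b3@10:L b2@11:R b1@13:R]
Beat 10 (L): throw ball3 h=4 -> lands@14:L; in-air after throw: [b2@11:R b1@13:R b3@14:L]
Ball 3: thrown@2 h=4 -> first land @6; rethrown@6 h=4 -> second land @10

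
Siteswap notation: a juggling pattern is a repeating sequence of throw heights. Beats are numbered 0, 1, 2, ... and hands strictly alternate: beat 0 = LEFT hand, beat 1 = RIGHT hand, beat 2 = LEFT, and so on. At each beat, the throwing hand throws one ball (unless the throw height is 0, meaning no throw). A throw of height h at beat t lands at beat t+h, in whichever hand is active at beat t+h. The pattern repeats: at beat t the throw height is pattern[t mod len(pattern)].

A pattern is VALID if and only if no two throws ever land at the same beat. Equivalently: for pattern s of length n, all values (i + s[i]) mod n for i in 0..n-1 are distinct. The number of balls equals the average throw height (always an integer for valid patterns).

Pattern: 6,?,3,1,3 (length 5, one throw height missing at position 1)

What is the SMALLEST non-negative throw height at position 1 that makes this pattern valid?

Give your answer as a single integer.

Answer: 2

Derivation:
i=0: (0 + 6) mod 5 = 1
i=1: s[i]=? (unknown)
i=2: (2 + 3) mod 5 = 0
i=3: (3 + 1) mod 5 = 4
i=4: (4 + 3) mod 5 = 2
Known residues: [0, 1, 2, 4]; need a permutation of 0..4, so missing residue r = 3
Need (1 + s) mod 5 = 3; smallest s = (3 - 1) mod 5 = 2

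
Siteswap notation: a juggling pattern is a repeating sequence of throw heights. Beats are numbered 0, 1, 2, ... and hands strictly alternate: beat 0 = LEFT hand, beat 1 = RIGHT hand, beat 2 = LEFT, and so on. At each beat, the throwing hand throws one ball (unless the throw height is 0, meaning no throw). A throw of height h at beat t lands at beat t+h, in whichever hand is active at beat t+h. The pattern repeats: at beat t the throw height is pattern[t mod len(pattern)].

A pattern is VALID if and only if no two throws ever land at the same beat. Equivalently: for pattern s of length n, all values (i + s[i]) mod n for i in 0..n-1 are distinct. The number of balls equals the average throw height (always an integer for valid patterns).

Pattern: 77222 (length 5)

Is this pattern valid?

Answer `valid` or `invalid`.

Answer: valid

Derivation:
i=0: (i + s[i]) mod n = (0 + 7) mod 5 = 2
i=1: (i + s[i]) mod n = (1 + 7) mod 5 = 3
i=2: (i + s[i]) mod n = (2 + 2) mod 5 = 4
i=3: (i + s[i]) mod n = (3 + 2) mod 5 = 0
i=4: (i + s[i]) mod n = (4 + 2) mod 5 = 1
Residues: [2, 3, 4, 0, 1], distinct: True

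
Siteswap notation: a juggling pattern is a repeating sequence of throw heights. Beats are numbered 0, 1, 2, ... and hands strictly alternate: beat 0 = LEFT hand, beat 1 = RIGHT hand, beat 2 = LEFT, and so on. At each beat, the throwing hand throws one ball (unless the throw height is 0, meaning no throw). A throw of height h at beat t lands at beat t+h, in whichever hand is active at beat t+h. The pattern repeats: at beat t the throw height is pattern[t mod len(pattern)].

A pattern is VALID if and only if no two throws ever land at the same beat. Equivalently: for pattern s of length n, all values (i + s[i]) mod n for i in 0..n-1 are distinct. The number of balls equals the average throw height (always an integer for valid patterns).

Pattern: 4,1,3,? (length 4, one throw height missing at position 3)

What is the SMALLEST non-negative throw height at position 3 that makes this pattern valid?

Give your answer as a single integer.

Answer: 0

Derivation:
i=0: (0 + 4) mod 4 = 0
i=1: (1 + 1) mod 4 = 2
i=2: (2 + 3) mod 4 = 1
i=3: s[i]=? (unknown)
Known residues: [0, 1, 2]; need a permutation of 0..3, so missing residue r = 3
Need (3 + s) mod 4 = 3; smallest s = (3 - 3) mod 4 = 0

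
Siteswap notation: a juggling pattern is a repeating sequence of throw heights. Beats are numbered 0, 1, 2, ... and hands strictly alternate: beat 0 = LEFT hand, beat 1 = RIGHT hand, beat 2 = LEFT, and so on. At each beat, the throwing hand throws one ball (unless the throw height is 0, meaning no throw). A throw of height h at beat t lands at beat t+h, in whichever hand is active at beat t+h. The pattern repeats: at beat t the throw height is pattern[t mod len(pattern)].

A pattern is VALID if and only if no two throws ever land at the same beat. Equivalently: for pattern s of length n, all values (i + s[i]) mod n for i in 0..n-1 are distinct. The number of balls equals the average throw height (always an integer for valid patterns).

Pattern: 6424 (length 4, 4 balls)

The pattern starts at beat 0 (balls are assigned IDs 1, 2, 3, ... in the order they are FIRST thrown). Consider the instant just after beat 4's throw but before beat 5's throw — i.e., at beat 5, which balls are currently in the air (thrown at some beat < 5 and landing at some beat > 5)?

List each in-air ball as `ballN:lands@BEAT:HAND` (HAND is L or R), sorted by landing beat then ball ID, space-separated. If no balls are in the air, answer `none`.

Answer: ball1:lands@6:L ball4:lands@7:R ball3:lands@10:L

Derivation:
Beat 0 (L): throw ball1 h=6 -> lands@6:L; in-air after throw: [b1@6:L]
Beat 1 (R): throw ball2 h=4 -> lands@5:R; in-air after throw: [b2@5:R b1@6:L]
Beat 2 (L): throw ball3 h=2 -> lands@4:L; in-air after throw: [b3@4:L b2@5:R b1@6:L]
Beat 3 (R): throw ball4 h=4 -> lands@7:R; in-air after throw: [b3@4:L b2@5:R b1@6:L b4@7:R]
Beat 4 (L): throw ball3 h=6 -> lands@10:L; in-air after throw: [b2@5:R b1@6:L b4@7:R b3@10:L]
Beat 5 (R): throw ball2 h=4 -> lands@9:R; in-air after throw: [b1@6:L b4@7:R b2@9:R b3@10:L]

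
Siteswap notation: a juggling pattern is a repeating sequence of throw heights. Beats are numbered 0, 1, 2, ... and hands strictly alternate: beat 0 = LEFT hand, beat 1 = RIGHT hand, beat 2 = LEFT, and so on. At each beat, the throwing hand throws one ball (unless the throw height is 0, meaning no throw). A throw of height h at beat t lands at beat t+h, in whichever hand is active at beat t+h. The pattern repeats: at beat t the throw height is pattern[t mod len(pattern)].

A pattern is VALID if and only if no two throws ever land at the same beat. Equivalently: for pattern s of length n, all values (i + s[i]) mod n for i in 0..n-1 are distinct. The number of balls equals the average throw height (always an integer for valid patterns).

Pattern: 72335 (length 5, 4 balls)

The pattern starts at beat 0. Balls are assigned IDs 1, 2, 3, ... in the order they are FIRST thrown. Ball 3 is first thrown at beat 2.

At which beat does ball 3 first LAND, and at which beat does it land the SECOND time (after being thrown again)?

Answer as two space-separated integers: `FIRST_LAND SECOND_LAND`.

Answer: 5 12

Derivation:
Beat 0 (L): throw ball1 h=7 -> lands@7:R; in-air after throw: [b1@7:R]
Beat 1 (R): throw ball2 h=2 -> lands@3:R; in-air after throw: [b2@3:R b1@7:R]
Beat 2 (L): throw ball3 h=3 -> lands@5:R; in-air after throw: [b2@3:R b3@5:R b1@7:R]
Beat 3 (R): throw ball2 h=3 -> lands@6:L; in-air after throw: [b3@5:R b2@6:L b1@7:R]
Beat 4 (L): throw ball4 h=5 -> lands@9:R; in-air after throw: [b3@5:R b2@6:L b1@7:R b4@9:R]
Beat 5 (R): throw ball3 h=7 -> lands@12:L; in-air after throw: [b2@6:L b1@7:R b4@9:R b3@12:L]
Beat 6 (L): throw ball2 h=2 -> lands@8:L; in-air after throw: [b1@7:R b2@8:L b4@9:R b3@12:L]
Beat 7 (R): throw ball1 h=3 -> lands@10:L; in-air after throw: [b2@8:L b4@9:R b1@10:L b3@12:L]
Beat 8 (L): throw ball2 h=3 -> lands@11:R; in-air after throw: [b4@9:R b1@10:L b2@11:R b3@12:L]
Beat 9 (R): throw ball4 h=5 -> lands@14:L; in-air after throw: [b1@10:L b2@11:R b3@12:L b4@14:L]
Beat 10 (L): throw ball1 h=7 -> lands@17:R; in-air after throw: [b2@11:R b3@12:L b4@14:L b1@17:R]
Beat 11 (R): throw ball2 h=2 -> lands@13:R; in-air after throw: [b3@12:L b2@13:R b4@14:L b1@17:R]
Beat 12 (L): throw ball3 h=3 -> lands@15:R; in-air after throw: [b2@13:R b4@14:L b3@15:R b1@17:R]
Ball 3: thrown@2 h=3 -> first land @5; rethrown@5 h=7 -> second land @12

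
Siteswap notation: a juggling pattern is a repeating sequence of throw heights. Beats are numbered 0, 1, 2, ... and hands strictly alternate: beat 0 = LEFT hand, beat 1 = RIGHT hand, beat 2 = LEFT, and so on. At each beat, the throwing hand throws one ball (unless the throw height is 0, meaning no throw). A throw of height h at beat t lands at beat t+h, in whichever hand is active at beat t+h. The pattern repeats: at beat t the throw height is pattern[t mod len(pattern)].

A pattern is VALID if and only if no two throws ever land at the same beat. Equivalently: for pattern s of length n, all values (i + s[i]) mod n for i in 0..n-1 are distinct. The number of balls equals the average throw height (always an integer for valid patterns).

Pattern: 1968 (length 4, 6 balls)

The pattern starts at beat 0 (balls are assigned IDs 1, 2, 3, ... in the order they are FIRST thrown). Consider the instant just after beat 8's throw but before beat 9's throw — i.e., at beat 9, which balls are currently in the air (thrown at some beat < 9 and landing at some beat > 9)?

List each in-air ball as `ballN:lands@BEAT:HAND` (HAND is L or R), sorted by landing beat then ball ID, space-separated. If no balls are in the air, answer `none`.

Beat 0 (L): throw ball1 h=1 -> lands@1:R; in-air after throw: [b1@1:R]
Beat 1 (R): throw ball1 h=9 -> lands@10:L; in-air after throw: [b1@10:L]
Beat 2 (L): throw ball2 h=6 -> lands@8:L; in-air after throw: [b2@8:L b1@10:L]
Beat 3 (R): throw ball3 h=8 -> lands@11:R; in-air after throw: [b2@8:L b1@10:L b3@11:R]
Beat 4 (L): throw ball4 h=1 -> lands@5:R; in-air after throw: [b4@5:R b2@8:L b1@10:L b3@11:R]
Beat 5 (R): throw ball4 h=9 -> lands@14:L; in-air after throw: [b2@8:L b1@10:L b3@11:R b4@14:L]
Beat 6 (L): throw ball5 h=6 -> lands@12:L; in-air after throw: [b2@8:L b1@10:L b3@11:R b5@12:L b4@14:L]
Beat 7 (R): throw ball6 h=8 -> lands@15:R; in-air after throw: [b2@8:L b1@10:L b3@11:R b5@12:L b4@14:L b6@15:R]
Beat 8 (L): throw ball2 h=1 -> lands@9:R; in-air after throw: [b2@9:R b1@10:L b3@11:R b5@12:L b4@14:L b6@15:R]
Beat 9 (R): throw ball2 h=9 -> lands@18:L; in-air after throw: [b1@10:L b3@11:R b5@12:L b4@14:L b6@15:R b2@18:L]

Answer: ball1:lands@10:L ball3:lands@11:R ball5:lands@12:L ball4:lands@14:L ball6:lands@15:R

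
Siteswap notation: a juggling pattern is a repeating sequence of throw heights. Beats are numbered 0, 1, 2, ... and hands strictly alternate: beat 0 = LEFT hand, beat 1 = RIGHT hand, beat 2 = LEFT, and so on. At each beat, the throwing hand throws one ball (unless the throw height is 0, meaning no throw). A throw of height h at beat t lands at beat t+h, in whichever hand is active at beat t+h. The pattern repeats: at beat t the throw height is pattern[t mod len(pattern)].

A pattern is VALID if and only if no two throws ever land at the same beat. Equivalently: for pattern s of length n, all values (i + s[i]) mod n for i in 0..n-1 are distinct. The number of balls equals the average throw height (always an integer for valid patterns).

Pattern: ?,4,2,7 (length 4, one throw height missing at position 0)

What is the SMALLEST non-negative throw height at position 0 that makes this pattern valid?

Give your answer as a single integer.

Answer: 3

Derivation:
i=0: s[i]=? (unknown)
i=1: (1 + 4) mod 4 = 1
i=2: (2 + 2) mod 4 = 0
i=3: (3 + 7) mod 4 = 2
Known residues: [0, 1, 2]; need a permutation of 0..3, so missing residue r = 3
Need (0 + s) mod 4 = 3; smallest s = (3 - 0) mod 4 = 3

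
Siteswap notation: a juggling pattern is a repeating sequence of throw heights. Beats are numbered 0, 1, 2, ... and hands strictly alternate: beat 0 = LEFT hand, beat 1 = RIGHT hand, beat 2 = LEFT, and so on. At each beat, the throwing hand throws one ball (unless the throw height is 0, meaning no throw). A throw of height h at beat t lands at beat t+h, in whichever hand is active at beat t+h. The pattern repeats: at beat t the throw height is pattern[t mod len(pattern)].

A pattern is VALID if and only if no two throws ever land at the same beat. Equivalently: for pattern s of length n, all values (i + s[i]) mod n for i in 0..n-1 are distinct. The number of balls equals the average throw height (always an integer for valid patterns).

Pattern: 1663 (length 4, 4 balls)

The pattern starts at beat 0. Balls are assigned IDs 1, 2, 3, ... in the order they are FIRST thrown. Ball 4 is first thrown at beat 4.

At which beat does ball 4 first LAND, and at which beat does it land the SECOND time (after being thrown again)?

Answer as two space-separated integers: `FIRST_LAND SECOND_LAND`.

Answer: 5 11

Derivation:
Beat 0 (L): throw ball1 h=1 -> lands@1:R; in-air after throw: [b1@1:R]
Beat 1 (R): throw ball1 h=6 -> lands@7:R; in-air after throw: [b1@7:R]
Beat 2 (L): throw ball2 h=6 -> lands@8:L; in-air after throw: [b1@7:R b2@8:L]
Beat 3 (R): throw ball3 h=3 -> lands@6:L; in-air after throw: [b3@6:L b1@7:R b2@8:L]
Beat 4 (L): throw ball4 h=1 -> lands@5:R; in-air after throw: [b4@5:R b3@6:L b1@7:R b2@8:L]
Beat 5 (R): throw ball4 h=6 -> lands@11:R; in-air after throw: [b3@6:L b1@7:R b2@8:L b4@11:R]
Beat 6 (L): throw ball3 h=6 -> lands@12:L; in-air after throw: [b1@7:R b2@8:L b4@11:R b3@12:L]
Beat 7 (R): throw ball1 h=3 -> lands@10:L; in-air after throw: [b2@8:L b1@10:L b4@11:R b3@12:L]
Beat 8 (L): throw ball2 h=1 -> lands@9:R; in-air after throw: [b2@9:R b1@10:L b4@11:R b3@12:L]
Beat 9 (R): throw ball2 h=6 -> lands@15:R; in-air after throw: [b1@10:L b4@11:R b3@12:L b2@15:R]
Beat 10 (L): throw ball1 h=6 -> lands@16:L; in-air after throw: [b4@11:R b3@12:L b2@15:R b1@16:L]
Beat 11 (R): throw ball4 h=3 -> lands@14:L; in-air after throw: [b3@12:L b4@14:L b2@15:R b1@16:L]
Ball 4: thrown@4 h=1 -> first land @5; rethrown@5 h=6 -> second land @11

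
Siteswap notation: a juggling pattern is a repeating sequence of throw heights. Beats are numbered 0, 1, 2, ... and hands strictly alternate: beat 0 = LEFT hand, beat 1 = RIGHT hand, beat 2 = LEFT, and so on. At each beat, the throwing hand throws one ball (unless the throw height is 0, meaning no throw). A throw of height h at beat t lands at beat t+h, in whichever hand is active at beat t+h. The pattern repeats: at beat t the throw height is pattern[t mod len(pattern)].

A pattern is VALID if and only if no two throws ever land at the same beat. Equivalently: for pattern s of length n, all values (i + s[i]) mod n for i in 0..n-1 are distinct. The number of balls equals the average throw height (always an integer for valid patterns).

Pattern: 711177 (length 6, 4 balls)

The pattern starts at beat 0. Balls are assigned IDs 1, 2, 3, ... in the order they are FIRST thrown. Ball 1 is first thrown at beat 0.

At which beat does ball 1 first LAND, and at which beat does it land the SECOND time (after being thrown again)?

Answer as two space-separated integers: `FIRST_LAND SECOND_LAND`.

Answer: 7 8

Derivation:
Beat 0 (L): throw ball1 h=7 -> lands@7:R; in-air after throw: [b1@7:R]
Beat 1 (R): throw ball2 h=1 -> lands@2:L; in-air after throw: [b2@2:L b1@7:R]
Beat 2 (L): throw ball2 h=1 -> lands@3:R; in-air after throw: [b2@3:R b1@7:R]
Beat 3 (R): throw ball2 h=1 -> lands@4:L; in-air after throw: [b2@4:L b1@7:R]
Beat 4 (L): throw ball2 h=7 -> lands@11:R; in-air after throw: [b1@7:R b2@11:R]
Beat 5 (R): throw ball3 h=7 -> lands@12:L; in-air after throw: [b1@7:R b2@11:R b3@12:L]
Beat 6 (L): throw ball4 h=7 -> lands@13:R; in-air after throw: [b1@7:R b2@11:R b3@12:L b4@13:R]
Beat 7 (R): throw ball1 h=1 -> lands@8:L; in-air after throw: [b1@8:L b2@11:R b3@12:L b4@13:R]
Beat 8 (L): throw ball1 h=1 -> lands@9:R; in-air after throw: [b1@9:R b2@11:R b3@12:L b4@13:R]
Ball 1: thrown@0 h=7 -> first land @7; rethrown@7 h=1 -> second land @8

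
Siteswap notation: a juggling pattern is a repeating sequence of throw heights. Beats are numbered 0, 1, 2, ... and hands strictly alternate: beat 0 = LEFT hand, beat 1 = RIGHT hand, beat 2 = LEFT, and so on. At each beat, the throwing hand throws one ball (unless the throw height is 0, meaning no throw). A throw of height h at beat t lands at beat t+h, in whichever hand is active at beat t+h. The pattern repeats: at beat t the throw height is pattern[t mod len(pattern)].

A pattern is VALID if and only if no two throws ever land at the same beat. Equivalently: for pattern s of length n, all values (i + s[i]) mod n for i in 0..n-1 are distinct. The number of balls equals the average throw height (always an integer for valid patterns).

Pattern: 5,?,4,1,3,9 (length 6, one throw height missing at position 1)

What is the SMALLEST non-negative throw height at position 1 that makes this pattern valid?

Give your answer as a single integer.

Answer: 2

Derivation:
i=0: (0 + 5) mod 6 = 5
i=1: s[i]=? (unknown)
i=2: (2 + 4) mod 6 = 0
i=3: (3 + 1) mod 6 = 4
i=4: (4 + 3) mod 6 = 1
i=5: (5 + 9) mod 6 = 2
Known residues: [0, 1, 2, 4, 5]; need a permutation of 0..5, so missing residue r = 3
Need (1 + s) mod 6 = 3; smallest s = (3 - 1) mod 6 = 2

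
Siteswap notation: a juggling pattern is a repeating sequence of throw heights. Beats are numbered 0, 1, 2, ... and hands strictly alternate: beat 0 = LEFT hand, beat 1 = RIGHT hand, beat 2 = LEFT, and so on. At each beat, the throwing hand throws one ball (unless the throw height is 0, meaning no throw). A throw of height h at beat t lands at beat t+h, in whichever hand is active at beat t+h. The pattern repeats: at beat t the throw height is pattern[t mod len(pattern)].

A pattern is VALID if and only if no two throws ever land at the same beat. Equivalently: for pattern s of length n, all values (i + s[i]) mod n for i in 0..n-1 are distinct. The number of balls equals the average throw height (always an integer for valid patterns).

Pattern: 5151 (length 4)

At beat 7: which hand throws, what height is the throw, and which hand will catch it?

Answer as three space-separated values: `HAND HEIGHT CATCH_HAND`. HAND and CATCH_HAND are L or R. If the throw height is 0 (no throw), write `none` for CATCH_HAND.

Answer: R 1 L

Derivation:
Beat 7: 7 mod 2 = 1, so hand = R
Throw height = pattern[7 mod 4] = pattern[3] = 1
Lands at beat 7+1=8, 8 mod 2 = 0, so catch hand = L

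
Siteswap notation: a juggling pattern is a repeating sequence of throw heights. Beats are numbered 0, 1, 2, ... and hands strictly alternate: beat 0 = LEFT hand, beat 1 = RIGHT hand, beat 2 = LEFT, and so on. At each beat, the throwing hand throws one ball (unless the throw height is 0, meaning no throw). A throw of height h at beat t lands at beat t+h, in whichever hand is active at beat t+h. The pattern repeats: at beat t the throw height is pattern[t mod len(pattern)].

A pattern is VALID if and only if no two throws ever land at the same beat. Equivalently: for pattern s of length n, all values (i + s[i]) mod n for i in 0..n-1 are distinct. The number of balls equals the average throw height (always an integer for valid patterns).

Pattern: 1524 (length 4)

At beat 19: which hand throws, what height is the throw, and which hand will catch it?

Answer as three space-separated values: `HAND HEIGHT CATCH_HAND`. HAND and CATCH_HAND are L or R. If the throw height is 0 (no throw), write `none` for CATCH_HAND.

Answer: R 4 R

Derivation:
Beat 19: 19 mod 2 = 1, so hand = R
Throw height = pattern[19 mod 4] = pattern[3] = 4
Lands at beat 19+4=23, 23 mod 2 = 1, so catch hand = R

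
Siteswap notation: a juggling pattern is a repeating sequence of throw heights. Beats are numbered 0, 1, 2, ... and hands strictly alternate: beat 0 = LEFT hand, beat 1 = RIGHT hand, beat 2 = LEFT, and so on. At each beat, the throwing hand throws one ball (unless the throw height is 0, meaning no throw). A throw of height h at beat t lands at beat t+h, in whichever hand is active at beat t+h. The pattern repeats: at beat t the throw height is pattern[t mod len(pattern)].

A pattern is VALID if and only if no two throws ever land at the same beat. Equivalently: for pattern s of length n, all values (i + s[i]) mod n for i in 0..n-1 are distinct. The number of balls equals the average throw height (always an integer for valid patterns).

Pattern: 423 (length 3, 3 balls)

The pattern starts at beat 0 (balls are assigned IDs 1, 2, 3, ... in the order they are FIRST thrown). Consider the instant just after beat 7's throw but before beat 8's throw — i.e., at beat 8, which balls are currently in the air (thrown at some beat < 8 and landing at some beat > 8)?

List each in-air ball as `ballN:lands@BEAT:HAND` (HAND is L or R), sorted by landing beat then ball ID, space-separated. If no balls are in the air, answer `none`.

Answer: ball2:lands@9:R ball1:lands@10:L

Derivation:
Beat 0 (L): throw ball1 h=4 -> lands@4:L; in-air after throw: [b1@4:L]
Beat 1 (R): throw ball2 h=2 -> lands@3:R; in-air after throw: [b2@3:R b1@4:L]
Beat 2 (L): throw ball3 h=3 -> lands@5:R; in-air after throw: [b2@3:R b1@4:L b3@5:R]
Beat 3 (R): throw ball2 h=4 -> lands@7:R; in-air after throw: [b1@4:L b3@5:R b2@7:R]
Beat 4 (L): throw ball1 h=2 -> lands@6:L; in-air after throw: [b3@5:R b1@6:L b2@7:R]
Beat 5 (R): throw ball3 h=3 -> lands@8:L; in-air after throw: [b1@6:L b2@7:R b3@8:L]
Beat 6 (L): throw ball1 h=4 -> lands@10:L; in-air after throw: [b2@7:R b3@8:L b1@10:L]
Beat 7 (R): throw ball2 h=2 -> lands@9:R; in-air after throw: [b3@8:L b2@9:R b1@10:L]
Beat 8 (L): throw ball3 h=3 -> lands@11:R; in-air after throw: [b2@9:R b1@10:L b3@11:R]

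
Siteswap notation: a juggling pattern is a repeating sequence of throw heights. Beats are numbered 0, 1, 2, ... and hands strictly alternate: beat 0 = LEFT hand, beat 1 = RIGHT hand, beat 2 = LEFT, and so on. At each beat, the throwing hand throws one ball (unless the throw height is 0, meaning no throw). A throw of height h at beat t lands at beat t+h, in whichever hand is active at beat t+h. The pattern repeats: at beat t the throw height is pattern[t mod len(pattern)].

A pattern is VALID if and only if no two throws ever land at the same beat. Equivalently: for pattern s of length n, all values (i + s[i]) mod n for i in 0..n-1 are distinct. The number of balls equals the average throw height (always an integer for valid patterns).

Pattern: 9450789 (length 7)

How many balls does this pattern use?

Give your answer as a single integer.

Answer: 6

Derivation:
Pattern = [9, 4, 5, 0, 7, 8, 9], length n = 7
  position 0: throw height = 9, running sum = 9
  position 1: throw height = 4, running sum = 13
  position 2: throw height = 5, running sum = 18
  position 3: throw height = 0, running sum = 18
  position 4: throw height = 7, running sum = 25
  position 5: throw height = 8, running sum = 33
  position 6: throw height = 9, running sum = 42
Total sum = 42; balls = sum / n = 42 / 7 = 6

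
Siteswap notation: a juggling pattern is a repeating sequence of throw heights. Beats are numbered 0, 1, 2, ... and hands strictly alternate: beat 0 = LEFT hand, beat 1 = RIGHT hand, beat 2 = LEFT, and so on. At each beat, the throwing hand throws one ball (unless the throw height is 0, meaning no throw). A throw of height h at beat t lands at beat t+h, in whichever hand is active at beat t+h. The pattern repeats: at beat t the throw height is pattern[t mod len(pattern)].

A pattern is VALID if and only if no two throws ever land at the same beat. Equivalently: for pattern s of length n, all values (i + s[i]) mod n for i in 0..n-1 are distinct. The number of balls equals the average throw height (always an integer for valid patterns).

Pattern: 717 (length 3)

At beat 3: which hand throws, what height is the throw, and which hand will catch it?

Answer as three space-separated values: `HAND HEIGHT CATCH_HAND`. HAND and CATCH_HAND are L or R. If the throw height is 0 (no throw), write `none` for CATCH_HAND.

Beat 3: 3 mod 2 = 1, so hand = R
Throw height = pattern[3 mod 3] = pattern[0] = 7
Lands at beat 3+7=10, 10 mod 2 = 0, so catch hand = L

Answer: R 7 L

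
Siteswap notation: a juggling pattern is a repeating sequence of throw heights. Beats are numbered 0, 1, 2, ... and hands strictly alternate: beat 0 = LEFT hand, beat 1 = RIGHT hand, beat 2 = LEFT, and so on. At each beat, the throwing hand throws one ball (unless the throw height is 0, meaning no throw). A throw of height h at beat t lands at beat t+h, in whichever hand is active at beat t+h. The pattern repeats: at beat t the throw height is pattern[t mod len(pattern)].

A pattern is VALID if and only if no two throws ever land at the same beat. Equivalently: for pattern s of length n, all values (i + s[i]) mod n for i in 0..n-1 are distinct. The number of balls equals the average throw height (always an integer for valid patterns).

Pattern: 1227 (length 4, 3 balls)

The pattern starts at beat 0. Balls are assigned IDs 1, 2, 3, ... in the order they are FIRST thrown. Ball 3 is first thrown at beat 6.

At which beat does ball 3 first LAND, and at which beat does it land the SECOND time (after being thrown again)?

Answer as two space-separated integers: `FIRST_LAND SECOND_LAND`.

Answer: 8 9

Derivation:
Beat 0 (L): throw ball1 h=1 -> lands@1:R; in-air after throw: [b1@1:R]
Beat 1 (R): throw ball1 h=2 -> lands@3:R; in-air after throw: [b1@3:R]
Beat 2 (L): throw ball2 h=2 -> lands@4:L; in-air after throw: [b1@3:R b2@4:L]
Beat 3 (R): throw ball1 h=7 -> lands@10:L; in-air after throw: [b2@4:L b1@10:L]
Beat 4 (L): throw ball2 h=1 -> lands@5:R; in-air after throw: [b2@5:R b1@10:L]
Beat 5 (R): throw ball2 h=2 -> lands@7:R; in-air after throw: [b2@7:R b1@10:L]
Beat 6 (L): throw ball3 h=2 -> lands@8:L; in-air after throw: [b2@7:R b3@8:L b1@10:L]
Beat 7 (R): throw ball2 h=7 -> lands@14:L; in-air after throw: [b3@8:L b1@10:L b2@14:L]
Beat 8 (L): throw ball3 h=1 -> lands@9:R; in-air after throw: [b3@9:R b1@10:L b2@14:L]
Beat 9 (R): throw ball3 h=2 -> lands@11:R; in-air after throw: [b1@10:L b3@11:R b2@14:L]
Ball 3: thrown@6 h=2 -> first land @8; rethrown@8 h=1 -> second land @9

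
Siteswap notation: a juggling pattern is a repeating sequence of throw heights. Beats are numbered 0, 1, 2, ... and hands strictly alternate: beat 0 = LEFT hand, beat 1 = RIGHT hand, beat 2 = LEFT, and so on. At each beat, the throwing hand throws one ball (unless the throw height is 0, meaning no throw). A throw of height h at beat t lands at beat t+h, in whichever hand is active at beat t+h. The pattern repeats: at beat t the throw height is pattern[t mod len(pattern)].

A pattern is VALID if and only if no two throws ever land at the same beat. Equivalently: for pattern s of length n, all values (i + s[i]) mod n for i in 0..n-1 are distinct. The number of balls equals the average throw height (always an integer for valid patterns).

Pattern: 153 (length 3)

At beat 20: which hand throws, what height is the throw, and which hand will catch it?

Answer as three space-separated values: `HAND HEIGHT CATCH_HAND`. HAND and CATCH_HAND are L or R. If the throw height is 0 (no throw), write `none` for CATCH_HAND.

Beat 20: 20 mod 2 = 0, so hand = L
Throw height = pattern[20 mod 3] = pattern[2] = 3
Lands at beat 20+3=23, 23 mod 2 = 1, so catch hand = R

Answer: L 3 R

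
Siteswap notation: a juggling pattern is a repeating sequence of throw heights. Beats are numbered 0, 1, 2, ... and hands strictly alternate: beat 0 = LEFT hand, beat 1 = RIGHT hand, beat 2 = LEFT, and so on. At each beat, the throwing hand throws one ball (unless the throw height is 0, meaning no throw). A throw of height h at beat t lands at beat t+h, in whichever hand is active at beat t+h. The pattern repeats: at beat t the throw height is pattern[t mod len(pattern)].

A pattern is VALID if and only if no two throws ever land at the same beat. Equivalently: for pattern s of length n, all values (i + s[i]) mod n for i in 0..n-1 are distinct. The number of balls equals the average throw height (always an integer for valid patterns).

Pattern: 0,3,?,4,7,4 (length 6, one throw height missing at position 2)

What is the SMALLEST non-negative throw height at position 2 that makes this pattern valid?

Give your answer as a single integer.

i=0: (0 + 0) mod 6 = 0
i=1: (1 + 3) mod 6 = 4
i=2: s[i]=? (unknown)
i=3: (3 + 4) mod 6 = 1
i=4: (4 + 7) mod 6 = 5
i=5: (5 + 4) mod 6 = 3
Known residues: [0, 1, 3, 4, 5]; need a permutation of 0..5, so missing residue r = 2
Need (2 + s) mod 6 = 2; smallest s = (2 - 2) mod 6 = 0

Answer: 0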